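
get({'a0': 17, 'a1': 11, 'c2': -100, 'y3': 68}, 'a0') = 17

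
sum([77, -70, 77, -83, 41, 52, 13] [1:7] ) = 30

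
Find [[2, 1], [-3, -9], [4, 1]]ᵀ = [[2, -3, 4], [1, -9, 1]]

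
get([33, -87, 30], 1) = -87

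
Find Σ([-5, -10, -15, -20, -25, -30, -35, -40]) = (-5) + (-10) + (-15) + (-20) + (-25) + (-30) + (-35) + (-40)
= -180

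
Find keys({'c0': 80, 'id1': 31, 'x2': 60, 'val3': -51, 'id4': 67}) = ['c0', 'id1', 'x2', 'val3', 'id4']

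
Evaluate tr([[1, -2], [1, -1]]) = 0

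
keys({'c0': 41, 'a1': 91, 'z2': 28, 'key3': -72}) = ['c0', 'a1', 'z2', 'key3']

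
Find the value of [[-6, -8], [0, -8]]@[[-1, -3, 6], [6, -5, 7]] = C[0][0] = (-6)*(-1) + (-8)*(6) = -42
C[0][1] = (-6)*(-3) + (-8)*(-5) = 58
C[0][2] = (-6)*(6) + (-8)*(7) = -92
C[1][0] = (0)*(-1) + (-8)*(6) = -48
C[1][1] = (0)*(-3) + (-8)*(-5) = 40
C[1][2] = (0)*(6) + (-8)*(7) = -56
= [[-42, 58, -92], [-48, 40, -56]]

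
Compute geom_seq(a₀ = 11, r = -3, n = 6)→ a_0 = 11*(-3)^0 = 11
a_1 = 11*(-3)^1 = -33
a_2 = 11*(-3)^2 = 99
...
= [11, -33, 99, -297, 891, -2673]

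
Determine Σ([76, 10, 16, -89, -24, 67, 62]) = 118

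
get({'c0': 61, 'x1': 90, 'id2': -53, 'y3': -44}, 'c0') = 61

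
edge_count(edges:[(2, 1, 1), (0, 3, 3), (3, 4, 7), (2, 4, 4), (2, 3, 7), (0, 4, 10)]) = 6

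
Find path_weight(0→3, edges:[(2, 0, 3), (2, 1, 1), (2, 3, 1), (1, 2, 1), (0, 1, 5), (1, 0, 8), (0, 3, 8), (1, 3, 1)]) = 8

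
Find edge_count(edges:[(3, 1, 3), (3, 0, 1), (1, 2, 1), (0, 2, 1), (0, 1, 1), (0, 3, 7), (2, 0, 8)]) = 7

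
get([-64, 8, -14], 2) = -14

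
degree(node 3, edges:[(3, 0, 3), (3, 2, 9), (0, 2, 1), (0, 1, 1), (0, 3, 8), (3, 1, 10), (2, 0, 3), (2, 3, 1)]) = 5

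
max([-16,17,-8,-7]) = 17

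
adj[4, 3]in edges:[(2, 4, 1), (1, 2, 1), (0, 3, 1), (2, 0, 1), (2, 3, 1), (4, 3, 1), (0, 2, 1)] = 1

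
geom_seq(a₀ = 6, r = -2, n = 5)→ a_0 = 6*(-2)^0 = 6
a_1 = 6*(-2)^1 = -12
a_2 = 6*(-2)^2 = 24
...
= [6, -12, 24, -48, 96]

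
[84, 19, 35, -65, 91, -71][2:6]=[35, -65, 91, -71]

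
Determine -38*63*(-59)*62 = 8757252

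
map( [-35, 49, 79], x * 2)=[-70, 98, 158]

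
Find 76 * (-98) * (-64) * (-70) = -33367040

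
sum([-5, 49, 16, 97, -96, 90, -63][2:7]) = slice → [16, 97, -96, 90, -63]
16 + 97 + (-96) + 90 + (-63)
= 44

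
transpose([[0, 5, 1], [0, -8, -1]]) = [[0, 0], [5, -8], [1, -1]]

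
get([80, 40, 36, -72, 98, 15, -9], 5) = 15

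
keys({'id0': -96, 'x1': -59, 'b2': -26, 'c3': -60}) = ['id0', 'x1', 'b2', 'c3']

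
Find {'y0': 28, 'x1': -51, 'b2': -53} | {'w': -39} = {'y0': 28, 'x1': -51, 'b2': -53, 'w': -39}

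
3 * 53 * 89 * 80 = 1132080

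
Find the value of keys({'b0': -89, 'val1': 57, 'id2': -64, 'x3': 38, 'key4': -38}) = ['b0', 'val1', 'id2', 'x3', 'key4']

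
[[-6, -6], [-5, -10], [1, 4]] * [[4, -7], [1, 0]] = C[0][0] = (-6)*(4) + (-6)*(1) = -30
C[0][1] = (-6)*(-7) + (-6)*(0) = 42
C[1][0] = (-5)*(4) + (-10)*(1) = -30
C[1][1] = (-5)*(-7) + (-10)*(0) = 35
C[2][0] = (1)*(4) + (4)*(1) = 8
C[2][1] = (1)*(-7) + (4)*(0) = -7
= [[-30, 42], [-30, 35], [8, -7]]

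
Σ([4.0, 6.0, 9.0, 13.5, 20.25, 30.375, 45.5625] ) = 4.0 + 6.0 + 9.0 + 13.5 + 20.25 + 30.375 + 45.5625
= 128.6875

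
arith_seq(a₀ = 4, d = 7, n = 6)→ [4, 11, 18, 25, 32, 39]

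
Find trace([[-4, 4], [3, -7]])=-11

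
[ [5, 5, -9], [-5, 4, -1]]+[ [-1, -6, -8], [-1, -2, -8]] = [[4, -1, -17], [-6, 2, -9]]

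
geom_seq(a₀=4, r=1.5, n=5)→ [4.0, 6.0, 9.0, 13.5, 20.25]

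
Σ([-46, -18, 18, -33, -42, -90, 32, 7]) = (-46) + (-18) + 18 + (-33) + (-42) + (-90) + 32 + 7
= -172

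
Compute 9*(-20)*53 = -9540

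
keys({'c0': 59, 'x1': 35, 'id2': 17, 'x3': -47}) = ['c0', 'x1', 'id2', 'x3']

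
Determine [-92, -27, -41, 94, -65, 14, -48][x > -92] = keep x where x > -92: -92✗, -27✓, -41✓, 94✓, -65✓, 14✓, -48✓
= [-27, -41, 94, -65, 14, -48]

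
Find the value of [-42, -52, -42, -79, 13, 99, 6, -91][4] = 13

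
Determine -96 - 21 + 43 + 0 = -74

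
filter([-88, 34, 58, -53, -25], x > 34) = [58]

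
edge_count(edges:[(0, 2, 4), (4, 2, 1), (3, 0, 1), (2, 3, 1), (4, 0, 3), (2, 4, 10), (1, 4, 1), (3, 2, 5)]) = 8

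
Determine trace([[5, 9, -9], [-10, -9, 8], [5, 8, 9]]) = 5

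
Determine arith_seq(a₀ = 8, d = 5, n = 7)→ [8, 13, 18, 23, 28, 33, 38]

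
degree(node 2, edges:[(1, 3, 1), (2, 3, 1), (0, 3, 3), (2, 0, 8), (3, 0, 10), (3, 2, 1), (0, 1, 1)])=incident: (2,3), (2,0), (3,2)
= 3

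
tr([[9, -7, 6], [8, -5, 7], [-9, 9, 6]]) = 10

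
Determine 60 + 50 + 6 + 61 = 177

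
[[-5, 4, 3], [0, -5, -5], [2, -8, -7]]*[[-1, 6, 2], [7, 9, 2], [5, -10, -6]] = C[0][0] = (-5)*(-1) + (4)*(7) + (3)*(5) = 48
C[0][1] = (-5)*(6) + (4)*(9) + (3)*(-10) = -24
C[0][2] = (-5)*(2) + (4)*(2) + (3)*(-6) = -20
C[1][0] = (0)*(-1) + (-5)*(7) + (-5)*(5) = -60
C[1][1] = (0)*(6) + (-5)*(9) + (-5)*(-10) = 5
C[1][2] = (0)*(2) + (-5)*(2) + (-5)*(-6) = 20
... (3 more cells)
= [[48, -24, -20], [-60, 5, 20], [-93, 10, 30]]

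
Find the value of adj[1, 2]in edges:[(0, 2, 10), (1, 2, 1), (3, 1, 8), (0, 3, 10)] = 1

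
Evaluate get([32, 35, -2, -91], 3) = -91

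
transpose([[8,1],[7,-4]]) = [[8, 7], [1, -4]]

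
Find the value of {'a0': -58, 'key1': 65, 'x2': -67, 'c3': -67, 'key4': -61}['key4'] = -61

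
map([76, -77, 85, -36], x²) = (76)²=5776, (-77)²=5929, (85)²=7225, (-36)²=1296
= [5776, 5929, 7225, 1296]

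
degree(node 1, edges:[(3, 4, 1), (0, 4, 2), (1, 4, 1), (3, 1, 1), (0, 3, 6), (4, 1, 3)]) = 3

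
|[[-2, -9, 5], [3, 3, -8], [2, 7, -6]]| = (1)*(-2)*det([[3, -8], [7, -6]]) + (-1)*(-9)*det([[3, -8], [2, -6]]) + (1)*(5)*det([[3, 3], [2, 7]])
= -76 + -18 + 75
= -19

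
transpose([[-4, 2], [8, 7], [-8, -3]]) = [[-4, 8, -8], [2, 7, -3]]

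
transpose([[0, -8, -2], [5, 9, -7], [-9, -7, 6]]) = [[0, 5, -9], [-8, 9, -7], [-2, -7, 6]]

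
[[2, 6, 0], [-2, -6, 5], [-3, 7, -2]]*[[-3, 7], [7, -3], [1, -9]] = C[0][0] = (2)*(-3) + (6)*(7) + (0)*(1) = 36
C[0][1] = (2)*(7) + (6)*(-3) + (0)*(-9) = -4
C[1][0] = (-2)*(-3) + (-6)*(7) + (5)*(1) = -31
C[1][1] = (-2)*(7) + (-6)*(-3) + (5)*(-9) = -41
C[2][0] = (-3)*(-3) + (7)*(7) + (-2)*(1) = 56
C[2][1] = (-3)*(7) + (7)*(-3) + (-2)*(-9) = -24
= [[36, -4], [-31, -41], [56, -24]]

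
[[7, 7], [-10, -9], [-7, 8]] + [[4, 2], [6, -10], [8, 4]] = [[11, 9], [-4, -19], [1, 12]]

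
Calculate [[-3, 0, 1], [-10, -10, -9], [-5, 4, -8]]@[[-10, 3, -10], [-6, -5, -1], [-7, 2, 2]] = [[23, -7, 32], [223, 2, 92], [82, -51, 30]]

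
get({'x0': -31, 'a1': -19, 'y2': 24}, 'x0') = -31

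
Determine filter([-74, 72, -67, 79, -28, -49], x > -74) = [72, -67, 79, -28, -49]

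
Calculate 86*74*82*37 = 19308376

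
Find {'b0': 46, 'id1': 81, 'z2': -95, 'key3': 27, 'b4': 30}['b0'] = 46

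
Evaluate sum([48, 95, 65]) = 208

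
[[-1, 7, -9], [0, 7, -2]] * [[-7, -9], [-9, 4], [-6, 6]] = [[-2, -17], [-51, 16]]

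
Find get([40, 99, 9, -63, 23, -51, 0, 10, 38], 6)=0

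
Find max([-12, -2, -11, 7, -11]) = 7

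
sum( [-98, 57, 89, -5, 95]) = (-98) + 57 + 89 + (-5) + 95
= 138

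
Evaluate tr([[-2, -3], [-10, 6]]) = diagonal: (-2) + 6
= 4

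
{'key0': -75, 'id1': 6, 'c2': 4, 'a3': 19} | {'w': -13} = {'key0': -75, 'id1': 6, 'c2': 4, 'a3': 19, 'w': -13}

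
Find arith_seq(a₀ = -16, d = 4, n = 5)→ a_0 = -16 + 0*4 = -16
a_1 = -16 + 1*4 = -12
a_2 = -16 + 2*4 = -8
...
= [-16, -12, -8, -4, 0]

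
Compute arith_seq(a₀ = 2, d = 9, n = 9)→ a_0 = 2 + 0*9 = 2
a_1 = 2 + 1*9 = 11
a_2 = 2 + 2*9 = 20
...
= [2, 11, 20, 29, 38, 47, 56, 65, 74]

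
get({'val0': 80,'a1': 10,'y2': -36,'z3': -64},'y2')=-36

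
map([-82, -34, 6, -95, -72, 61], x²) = [6724, 1156, 36, 9025, 5184, 3721]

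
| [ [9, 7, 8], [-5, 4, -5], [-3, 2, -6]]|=(1)*(9)*det([[4, -5], [2, -6]]) + (-1)*(7)*det([[-5, -5], [-3, -6]]) + (1)*(8)*det([[-5, 4], [-3, 2]])
= -126 + -105 + 16
= -215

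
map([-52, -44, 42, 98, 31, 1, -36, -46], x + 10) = -52+10=-42, -44+10=-34, 42+10=52, 98+10=108, 31+10=41, 1+10=11, -36+10=-26, -46+10=-36
= [-42, -34, 52, 108, 41, 11, -26, -36]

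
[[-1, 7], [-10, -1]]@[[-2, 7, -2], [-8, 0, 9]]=[[-54, -7, 65], [28, -70, 11]]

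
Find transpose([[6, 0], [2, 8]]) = [[6, 2], [0, 8]]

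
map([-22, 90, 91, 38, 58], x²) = [484, 8100, 8281, 1444, 3364]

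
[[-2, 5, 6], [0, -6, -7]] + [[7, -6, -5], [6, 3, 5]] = [[5, -1, 1], [6, -3, -2]]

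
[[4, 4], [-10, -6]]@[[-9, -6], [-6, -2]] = C[0][0] = (4)*(-9) + (4)*(-6) = -60
C[0][1] = (4)*(-6) + (4)*(-2) = -32
C[1][0] = (-10)*(-9) + (-6)*(-6) = 126
C[1][1] = (-10)*(-6) + (-6)*(-2) = 72
= [[-60, -32], [126, 72]]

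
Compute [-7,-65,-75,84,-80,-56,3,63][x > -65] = keep x where x > -65: -7✓, -65✗, -75✗, 84✓, -80✗, -56✓, 3✓, 63✓
= [-7, 84, -56, 3, 63]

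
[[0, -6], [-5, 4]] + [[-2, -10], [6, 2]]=[[-2, -16], [1, 6]]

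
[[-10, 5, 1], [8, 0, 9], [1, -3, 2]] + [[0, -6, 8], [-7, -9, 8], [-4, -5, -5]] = [[-10, -1, 9], [1, -9, 17], [-3, -8, -3]]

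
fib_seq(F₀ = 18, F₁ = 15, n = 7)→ F_2 = F_1 + F_0 = 33
F_3 = F_2 + F_1 = 48
F_4 = F_3 + F_2 = 81
...
= [18, 15, 33, 48, 81, 129, 210]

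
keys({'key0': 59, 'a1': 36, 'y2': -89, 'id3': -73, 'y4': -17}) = ['key0', 'a1', 'y2', 'id3', 'y4']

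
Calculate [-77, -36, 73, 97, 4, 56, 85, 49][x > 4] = keep x where x > 4: -77✗, -36✗, 73✓, 97✓, 4✗, 56✓, 85✓, 49✓
= [73, 97, 56, 85, 49]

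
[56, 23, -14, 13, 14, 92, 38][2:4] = [-14, 13]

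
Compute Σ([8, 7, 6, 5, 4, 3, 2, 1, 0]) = 36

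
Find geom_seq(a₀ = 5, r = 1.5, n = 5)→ a_0 = 5*1.5^0 = 5.0
a_1 = 5*1.5^1 = 7.5
a_2 = 5*1.5^2 = 11.25
...
= [5.0, 7.5, 11.25, 16.875, 25.3125]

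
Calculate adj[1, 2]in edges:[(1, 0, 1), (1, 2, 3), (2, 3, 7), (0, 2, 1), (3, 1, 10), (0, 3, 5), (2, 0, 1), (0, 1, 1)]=3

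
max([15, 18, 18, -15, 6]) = 18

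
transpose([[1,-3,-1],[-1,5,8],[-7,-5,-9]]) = [[1, -1, -7], [-3, 5, -5], [-1, 8, -9]]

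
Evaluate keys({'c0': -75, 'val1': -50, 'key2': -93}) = ['c0', 'val1', 'key2']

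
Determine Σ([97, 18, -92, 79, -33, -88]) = 97 + 18 + (-92) + 79 + (-33) + (-88)
= -19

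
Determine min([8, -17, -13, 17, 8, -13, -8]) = -17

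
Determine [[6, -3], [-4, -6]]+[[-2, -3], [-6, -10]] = [[4, -6], [-10, -16]]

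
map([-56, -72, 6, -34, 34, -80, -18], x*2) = [-112, -144, 12, -68, 68, -160, -36]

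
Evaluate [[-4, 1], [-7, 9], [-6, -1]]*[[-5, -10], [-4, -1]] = [[16, 39], [-1, 61], [34, 61]]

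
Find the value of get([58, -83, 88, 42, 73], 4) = 73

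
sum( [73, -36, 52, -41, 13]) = 61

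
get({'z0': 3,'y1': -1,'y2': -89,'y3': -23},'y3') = -23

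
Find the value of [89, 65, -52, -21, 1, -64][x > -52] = [89, 65, -21, 1]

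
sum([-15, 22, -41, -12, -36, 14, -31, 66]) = (-15) + 22 + (-41) + (-12) + (-36) + 14 + (-31) + 66
= -33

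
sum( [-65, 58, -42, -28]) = (-65) + 58 + (-42) + (-28)
= -77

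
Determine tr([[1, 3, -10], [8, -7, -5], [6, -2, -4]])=-10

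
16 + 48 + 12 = 76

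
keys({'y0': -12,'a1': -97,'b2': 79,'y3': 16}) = ['y0', 'a1', 'b2', 'y3']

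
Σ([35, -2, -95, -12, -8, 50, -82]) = 35 + (-2) + (-95) + (-12) + (-8) + 50 + (-82)
= -114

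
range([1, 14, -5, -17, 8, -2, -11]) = 31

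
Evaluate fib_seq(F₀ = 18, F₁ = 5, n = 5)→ F_2 = F_1 + F_0 = 23
F_3 = F_2 + F_1 = 28
F_4 = F_3 + F_2 = 51
= [18, 5, 23, 28, 51]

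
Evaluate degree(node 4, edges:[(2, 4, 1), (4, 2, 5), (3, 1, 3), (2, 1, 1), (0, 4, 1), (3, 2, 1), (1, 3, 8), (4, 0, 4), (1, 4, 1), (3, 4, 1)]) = 6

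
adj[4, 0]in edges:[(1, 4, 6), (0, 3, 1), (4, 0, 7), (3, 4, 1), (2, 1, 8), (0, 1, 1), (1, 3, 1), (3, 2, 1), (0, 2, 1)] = 7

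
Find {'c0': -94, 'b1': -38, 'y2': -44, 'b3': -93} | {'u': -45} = {'c0': -94, 'b1': -38, 'y2': -44, 'b3': -93, 'u': -45}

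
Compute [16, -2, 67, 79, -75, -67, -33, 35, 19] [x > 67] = keep x where x > 67: 16✗, -2✗, 67✗, 79✓, -75✗, -67✗, -33✗, 35✗, 19✗
= [79]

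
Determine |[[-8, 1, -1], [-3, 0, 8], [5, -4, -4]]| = (1)*(-8)*det([[0, 8], [-4, -4]]) + (-1)*(1)*det([[-3, 8], [5, -4]]) + (1)*(-1)*det([[-3, 0], [5, -4]])
= -256 + 28 + -12
= -240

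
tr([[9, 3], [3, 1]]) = diagonal: 9 + 1
= 10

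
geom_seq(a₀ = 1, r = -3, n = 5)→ [1, -3, 9, -27, 81]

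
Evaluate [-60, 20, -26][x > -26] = keep x where x > -26: -60✗, 20✓, -26✗
= [20]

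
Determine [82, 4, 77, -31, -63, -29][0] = 82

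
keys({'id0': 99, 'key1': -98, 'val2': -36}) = ['id0', 'key1', 'val2']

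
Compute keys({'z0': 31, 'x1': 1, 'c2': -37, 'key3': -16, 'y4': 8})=['z0', 'x1', 'c2', 'key3', 'y4']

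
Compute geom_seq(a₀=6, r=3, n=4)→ [6, 18, 54, 162]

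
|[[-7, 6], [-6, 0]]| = 36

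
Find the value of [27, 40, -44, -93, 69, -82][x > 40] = [69]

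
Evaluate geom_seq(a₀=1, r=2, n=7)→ a_0 = 1*2^0 = 1
a_1 = 1*2^1 = 2
a_2 = 1*2^2 = 4
...
= [1, 2, 4, 8, 16, 32, 64]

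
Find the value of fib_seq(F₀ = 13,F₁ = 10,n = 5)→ [13, 10, 23, 33, 56]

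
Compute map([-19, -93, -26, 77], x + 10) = [-9, -83, -16, 87]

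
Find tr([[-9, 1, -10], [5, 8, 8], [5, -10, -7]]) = -8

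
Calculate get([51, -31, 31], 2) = 31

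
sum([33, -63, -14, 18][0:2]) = -30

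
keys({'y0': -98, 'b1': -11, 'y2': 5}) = ['y0', 'b1', 'y2']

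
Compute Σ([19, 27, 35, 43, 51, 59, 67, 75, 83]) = 19 + 27 + 35 + 43 + 51 + 59 + 67 + 75 + 83
= 459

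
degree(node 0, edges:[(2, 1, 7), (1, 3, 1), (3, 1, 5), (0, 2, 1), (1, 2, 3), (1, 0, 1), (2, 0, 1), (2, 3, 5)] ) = incident: (0,2), (1,0), (2,0)
= 3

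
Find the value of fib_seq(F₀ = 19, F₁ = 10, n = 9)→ [19, 10, 29, 39, 68, 107, 175, 282, 457]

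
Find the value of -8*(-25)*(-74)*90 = -1332000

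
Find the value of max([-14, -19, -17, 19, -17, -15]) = 19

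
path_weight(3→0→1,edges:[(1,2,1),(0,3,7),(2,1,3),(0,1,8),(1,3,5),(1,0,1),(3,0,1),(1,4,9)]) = w(3→0)=1 + w(0→1)=8
= 9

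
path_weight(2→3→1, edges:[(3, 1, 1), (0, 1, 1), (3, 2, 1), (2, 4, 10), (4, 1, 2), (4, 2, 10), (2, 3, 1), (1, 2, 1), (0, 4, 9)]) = 2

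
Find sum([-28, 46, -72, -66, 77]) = -43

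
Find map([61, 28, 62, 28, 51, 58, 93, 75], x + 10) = 61+10=71, 28+10=38, 62+10=72, 28+10=38, 51+10=61, 58+10=68, 93+10=103, 75+10=85
= [71, 38, 72, 38, 61, 68, 103, 85]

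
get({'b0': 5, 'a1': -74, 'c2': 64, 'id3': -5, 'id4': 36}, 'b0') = 5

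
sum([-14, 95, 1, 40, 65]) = 187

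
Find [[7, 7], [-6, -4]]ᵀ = [[7, -6], [7, -4]]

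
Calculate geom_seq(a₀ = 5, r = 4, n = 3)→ a_0 = 5*4^0 = 5
a_1 = 5*4^1 = 20
a_2 = 5*4^2 = 80
= [5, 20, 80]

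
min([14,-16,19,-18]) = -18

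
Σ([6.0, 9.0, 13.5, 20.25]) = 6.0 + 9.0 + 13.5 + 20.25
= 48.75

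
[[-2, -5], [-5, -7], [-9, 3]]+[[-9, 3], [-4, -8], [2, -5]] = [[-11, -2], [-9, -15], [-7, -2]]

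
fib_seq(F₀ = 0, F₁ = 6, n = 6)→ F_2 = F_1 + F_0 = 6
F_3 = F_2 + F_1 = 12
F_4 = F_3 + F_2 = 18
...
= [0, 6, 6, 12, 18, 30]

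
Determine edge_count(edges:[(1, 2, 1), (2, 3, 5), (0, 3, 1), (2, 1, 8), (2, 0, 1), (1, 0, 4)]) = 6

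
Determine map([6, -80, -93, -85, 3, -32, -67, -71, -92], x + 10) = 6+10=16, -80+10=-70, -93+10=-83, -85+10=-75, 3+10=13, -32+10=-22, -67+10=-57, -71+10=-61, -92+10=-82
= [16, -70, -83, -75, 13, -22, -57, -61, -82]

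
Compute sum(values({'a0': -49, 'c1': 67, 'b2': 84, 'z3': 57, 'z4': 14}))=(-49) + 67 + 84 + 57 + 14
= 173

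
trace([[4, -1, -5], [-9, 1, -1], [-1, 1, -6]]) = diagonal: 4 + 1 + (-6)
= -1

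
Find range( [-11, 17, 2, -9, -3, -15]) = 32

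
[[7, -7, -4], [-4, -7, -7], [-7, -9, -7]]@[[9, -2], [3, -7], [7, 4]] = C[0][0] = (7)*(9) + (-7)*(3) + (-4)*(7) = 14
C[0][1] = (7)*(-2) + (-7)*(-7) + (-4)*(4) = 19
C[1][0] = (-4)*(9) + (-7)*(3) + (-7)*(7) = -106
C[1][1] = (-4)*(-2) + (-7)*(-7) + (-7)*(4) = 29
C[2][0] = (-7)*(9) + (-9)*(3) + (-7)*(7) = -139
C[2][1] = (-7)*(-2) + (-9)*(-7) + (-7)*(4) = 49
= [[14, 19], [-106, 29], [-139, 49]]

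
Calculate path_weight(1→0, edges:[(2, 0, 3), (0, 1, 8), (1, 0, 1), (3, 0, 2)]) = 1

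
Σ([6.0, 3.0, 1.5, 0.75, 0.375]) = 11.625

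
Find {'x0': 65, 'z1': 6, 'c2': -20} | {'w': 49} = {'x0': 65, 'z1': 6, 'c2': -20, 'w': 49}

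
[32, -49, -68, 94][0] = 32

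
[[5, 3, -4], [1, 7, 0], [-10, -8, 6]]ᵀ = [[5, 1, -10], [3, 7, -8], [-4, 0, 6]]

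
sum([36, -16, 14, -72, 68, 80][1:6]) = slice → [-16, 14, -72, 68, 80]
(-16) + 14 + (-72) + 68 + 80
= 74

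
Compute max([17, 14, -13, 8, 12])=17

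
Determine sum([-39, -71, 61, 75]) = 26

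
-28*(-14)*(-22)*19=-163856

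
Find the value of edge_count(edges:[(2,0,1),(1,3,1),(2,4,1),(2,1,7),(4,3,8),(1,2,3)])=6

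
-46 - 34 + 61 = -19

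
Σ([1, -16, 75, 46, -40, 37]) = 103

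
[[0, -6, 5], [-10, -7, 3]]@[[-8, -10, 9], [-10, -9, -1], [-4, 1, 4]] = C[0][0] = (0)*(-8) + (-6)*(-10) + (5)*(-4) = 40
C[0][1] = (0)*(-10) + (-6)*(-9) + (5)*(1) = 59
C[0][2] = (0)*(9) + (-6)*(-1) + (5)*(4) = 26
C[1][0] = (-10)*(-8) + (-7)*(-10) + (3)*(-4) = 138
C[1][1] = (-10)*(-10) + (-7)*(-9) + (3)*(1) = 166
C[1][2] = (-10)*(9) + (-7)*(-1) + (3)*(4) = -71
= [[40, 59, 26], [138, 166, -71]]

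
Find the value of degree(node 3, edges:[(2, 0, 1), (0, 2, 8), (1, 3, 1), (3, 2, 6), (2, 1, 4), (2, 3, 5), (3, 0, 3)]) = 4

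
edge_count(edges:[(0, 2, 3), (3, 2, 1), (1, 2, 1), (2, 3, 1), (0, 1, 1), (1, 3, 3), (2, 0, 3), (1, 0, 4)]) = 8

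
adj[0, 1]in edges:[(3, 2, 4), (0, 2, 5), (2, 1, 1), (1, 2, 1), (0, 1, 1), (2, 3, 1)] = 1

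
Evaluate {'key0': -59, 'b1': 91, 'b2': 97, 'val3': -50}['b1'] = 91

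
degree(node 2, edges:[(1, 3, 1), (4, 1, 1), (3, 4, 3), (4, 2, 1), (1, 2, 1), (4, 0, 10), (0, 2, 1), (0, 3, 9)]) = 3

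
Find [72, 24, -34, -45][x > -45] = keep x where x > -45: 72✓, 24✓, -34✓, -45✗
= [72, 24, -34]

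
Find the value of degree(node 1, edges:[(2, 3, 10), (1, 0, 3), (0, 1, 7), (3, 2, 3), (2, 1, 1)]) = incident: (1,0), (0,1), (2,1)
= 3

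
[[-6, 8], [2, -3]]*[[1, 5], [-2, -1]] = [[-22, -38], [8, 13]]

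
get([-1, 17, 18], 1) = 17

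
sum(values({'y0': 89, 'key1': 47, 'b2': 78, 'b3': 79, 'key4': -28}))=89 + 47 + 78 + 79 + (-28)
= 265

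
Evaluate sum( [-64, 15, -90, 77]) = -62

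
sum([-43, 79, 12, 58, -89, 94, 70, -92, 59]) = (-43) + 79 + 12 + 58 + (-89) + 94 + 70 + (-92) + 59
= 148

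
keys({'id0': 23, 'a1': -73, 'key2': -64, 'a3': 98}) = ['id0', 'a1', 'key2', 'a3']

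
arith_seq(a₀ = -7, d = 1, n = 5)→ a_0 = -7 + 0*1 = -7
a_1 = -7 + 1*1 = -6
a_2 = -7 + 2*1 = -5
...
= [-7, -6, -5, -4, -3]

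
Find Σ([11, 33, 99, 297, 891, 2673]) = 4004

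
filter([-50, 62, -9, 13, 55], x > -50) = [62, -9, 13, 55]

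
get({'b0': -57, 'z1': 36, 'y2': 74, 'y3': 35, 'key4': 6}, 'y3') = 35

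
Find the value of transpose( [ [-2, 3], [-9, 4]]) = [[-2, -9], [3, 4]]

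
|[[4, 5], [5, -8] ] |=-57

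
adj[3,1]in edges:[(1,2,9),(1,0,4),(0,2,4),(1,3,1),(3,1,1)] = 1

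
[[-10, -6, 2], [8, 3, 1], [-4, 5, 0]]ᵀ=[[-10, 8, -4], [-6, 3, 5], [2, 1, 0]]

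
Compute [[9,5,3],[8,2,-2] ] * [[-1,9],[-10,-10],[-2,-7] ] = C[0][0] = (9)*(-1) + (5)*(-10) + (3)*(-2) = -65
C[0][1] = (9)*(9) + (5)*(-10) + (3)*(-7) = 10
C[1][0] = (8)*(-1) + (2)*(-10) + (-2)*(-2) = -24
C[1][1] = (8)*(9) + (2)*(-10) + (-2)*(-7) = 66
= [[-65, 10], [-24, 66]]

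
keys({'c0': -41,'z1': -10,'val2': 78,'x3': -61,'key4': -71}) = ['c0', 'z1', 'val2', 'x3', 'key4']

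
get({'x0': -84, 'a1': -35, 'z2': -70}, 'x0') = -84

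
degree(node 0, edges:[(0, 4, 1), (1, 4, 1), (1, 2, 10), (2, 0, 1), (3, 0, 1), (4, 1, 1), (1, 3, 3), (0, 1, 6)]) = 4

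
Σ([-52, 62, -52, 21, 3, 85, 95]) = 162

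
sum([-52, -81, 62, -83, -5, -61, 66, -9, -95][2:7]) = slice → [62, -83, -5, -61, 66]
62 + (-83) + (-5) + (-61) + 66
= -21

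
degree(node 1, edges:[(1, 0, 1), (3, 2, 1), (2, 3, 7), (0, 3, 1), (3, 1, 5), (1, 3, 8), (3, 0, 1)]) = 3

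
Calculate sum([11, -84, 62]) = 11 + (-84) + 62
= -11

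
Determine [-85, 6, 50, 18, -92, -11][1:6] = [6, 50, 18, -92, -11]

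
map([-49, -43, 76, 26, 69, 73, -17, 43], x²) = [2401, 1849, 5776, 676, 4761, 5329, 289, 1849]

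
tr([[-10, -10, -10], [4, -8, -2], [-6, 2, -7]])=-25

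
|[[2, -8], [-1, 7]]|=6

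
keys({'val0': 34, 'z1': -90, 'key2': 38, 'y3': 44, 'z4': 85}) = ['val0', 'z1', 'key2', 'y3', 'z4']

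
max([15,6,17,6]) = 17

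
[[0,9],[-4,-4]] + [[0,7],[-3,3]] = [[0, 16], [-7, -1]]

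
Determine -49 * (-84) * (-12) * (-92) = 4544064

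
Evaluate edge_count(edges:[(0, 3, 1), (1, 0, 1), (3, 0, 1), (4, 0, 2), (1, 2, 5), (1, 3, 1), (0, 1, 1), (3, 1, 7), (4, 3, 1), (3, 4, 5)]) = 10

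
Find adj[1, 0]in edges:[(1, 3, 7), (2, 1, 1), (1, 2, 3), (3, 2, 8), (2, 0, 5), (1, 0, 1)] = 1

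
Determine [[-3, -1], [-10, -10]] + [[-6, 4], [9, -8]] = [[-9, 3], [-1, -18]]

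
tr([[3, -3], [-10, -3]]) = 0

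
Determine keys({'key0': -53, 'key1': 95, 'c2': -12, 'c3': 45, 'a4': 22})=['key0', 'key1', 'c2', 'c3', 'a4']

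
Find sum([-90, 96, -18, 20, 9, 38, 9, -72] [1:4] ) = slice → [96, -18, 20]
96 + (-18) + 20
= 98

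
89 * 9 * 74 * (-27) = -1600398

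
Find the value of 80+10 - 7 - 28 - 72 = -17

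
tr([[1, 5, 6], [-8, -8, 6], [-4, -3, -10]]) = diagonal: 1 + (-8) + (-10)
= -17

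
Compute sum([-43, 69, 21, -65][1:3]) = 90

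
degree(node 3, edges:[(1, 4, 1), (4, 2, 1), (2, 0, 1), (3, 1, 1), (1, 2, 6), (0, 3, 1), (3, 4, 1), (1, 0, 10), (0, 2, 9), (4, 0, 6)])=3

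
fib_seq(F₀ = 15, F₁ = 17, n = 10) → F_2 = F_1 + F_0 = 32
F_3 = F_2 + F_1 = 49
F_4 = F_3 + F_2 = 81
...
= [15, 17, 32, 49, 81, 130, 211, 341, 552, 893]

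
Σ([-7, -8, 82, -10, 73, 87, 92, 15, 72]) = (-7) + (-8) + 82 + (-10) + 73 + 87 + 92 + 15 + 72
= 396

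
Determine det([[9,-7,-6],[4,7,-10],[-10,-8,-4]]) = -2012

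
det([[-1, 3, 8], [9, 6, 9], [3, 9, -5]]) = 831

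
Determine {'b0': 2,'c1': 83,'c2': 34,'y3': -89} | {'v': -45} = {'b0': 2, 'c1': 83, 'c2': 34, 'y3': -89, 'v': -45}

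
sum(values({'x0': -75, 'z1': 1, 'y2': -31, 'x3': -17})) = -122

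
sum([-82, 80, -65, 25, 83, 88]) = (-82) + 80 + (-65) + 25 + 83 + 88
= 129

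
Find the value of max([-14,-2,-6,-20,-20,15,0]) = 15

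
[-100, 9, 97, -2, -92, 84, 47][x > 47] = keep x where x > 47: -100✗, 9✗, 97✓, -2✗, -92✗, 84✓, 47✗
= [97, 84]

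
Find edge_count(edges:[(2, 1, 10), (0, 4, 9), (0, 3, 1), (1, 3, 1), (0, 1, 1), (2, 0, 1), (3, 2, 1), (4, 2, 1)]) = 8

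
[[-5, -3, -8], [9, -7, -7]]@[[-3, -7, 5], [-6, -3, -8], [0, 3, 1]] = [[33, 20, -9], [15, -63, 94]]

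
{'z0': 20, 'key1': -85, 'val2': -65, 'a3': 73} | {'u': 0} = {'z0': 20, 'key1': -85, 'val2': -65, 'a3': 73, 'u': 0}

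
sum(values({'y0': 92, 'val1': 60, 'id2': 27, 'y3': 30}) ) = 92 + 60 + 27 + 30
= 209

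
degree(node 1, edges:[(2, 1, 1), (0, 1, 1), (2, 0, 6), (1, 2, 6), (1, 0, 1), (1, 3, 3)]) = 5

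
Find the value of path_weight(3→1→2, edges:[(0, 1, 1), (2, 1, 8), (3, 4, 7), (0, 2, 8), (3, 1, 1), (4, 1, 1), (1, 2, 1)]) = w(3→1)=1 + w(1→2)=1
= 2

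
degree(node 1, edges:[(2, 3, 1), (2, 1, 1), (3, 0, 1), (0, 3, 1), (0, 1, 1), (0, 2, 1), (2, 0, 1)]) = 2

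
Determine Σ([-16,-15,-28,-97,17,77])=-62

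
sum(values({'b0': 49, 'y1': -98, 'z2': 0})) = -49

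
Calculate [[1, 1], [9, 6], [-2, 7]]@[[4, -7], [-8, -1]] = C[0][0] = (1)*(4) + (1)*(-8) = -4
C[0][1] = (1)*(-7) + (1)*(-1) = -8
C[1][0] = (9)*(4) + (6)*(-8) = -12
C[1][1] = (9)*(-7) + (6)*(-1) = -69
C[2][0] = (-2)*(4) + (7)*(-8) = -64
C[2][1] = (-2)*(-7) + (7)*(-1) = 7
= [[-4, -8], [-12, -69], [-64, 7]]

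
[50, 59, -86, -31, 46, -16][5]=-16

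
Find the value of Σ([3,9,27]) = 3 + 9 + 27
= 39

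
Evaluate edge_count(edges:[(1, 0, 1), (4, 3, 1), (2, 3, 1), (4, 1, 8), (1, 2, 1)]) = 5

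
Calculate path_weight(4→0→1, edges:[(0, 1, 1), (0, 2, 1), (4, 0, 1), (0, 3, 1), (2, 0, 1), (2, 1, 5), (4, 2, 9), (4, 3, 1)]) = w(4→0)=1 + w(0→1)=1
= 2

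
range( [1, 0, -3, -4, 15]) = 19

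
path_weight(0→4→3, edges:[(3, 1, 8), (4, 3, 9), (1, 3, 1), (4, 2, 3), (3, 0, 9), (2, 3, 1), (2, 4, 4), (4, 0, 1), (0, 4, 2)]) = w(0→4)=2 + w(4→3)=9
= 11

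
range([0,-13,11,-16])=27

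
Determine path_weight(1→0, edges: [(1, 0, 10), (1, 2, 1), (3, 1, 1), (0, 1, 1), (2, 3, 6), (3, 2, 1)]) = 10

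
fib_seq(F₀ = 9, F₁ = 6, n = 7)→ F_2 = F_1 + F_0 = 15
F_3 = F_2 + F_1 = 21
F_4 = F_3 + F_2 = 36
...
= [9, 6, 15, 21, 36, 57, 93]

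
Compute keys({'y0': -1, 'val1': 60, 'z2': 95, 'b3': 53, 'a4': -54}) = ['y0', 'val1', 'z2', 'b3', 'a4']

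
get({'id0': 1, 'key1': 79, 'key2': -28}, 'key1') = 79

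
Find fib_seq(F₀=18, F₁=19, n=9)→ F_2 = F_1 + F_0 = 37
F_3 = F_2 + F_1 = 56
F_4 = F_3 + F_2 = 93
...
= [18, 19, 37, 56, 93, 149, 242, 391, 633]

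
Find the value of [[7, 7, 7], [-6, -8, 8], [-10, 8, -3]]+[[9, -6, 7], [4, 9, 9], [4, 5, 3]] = [[16, 1, 14], [-2, 1, 17], [-6, 13, 0]]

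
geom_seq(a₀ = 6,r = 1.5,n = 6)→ a_0 = 6*1.5^0 = 6.0
a_1 = 6*1.5^1 = 9.0
a_2 = 6*1.5^2 = 13.5
...
= [6.0, 9.0, 13.5, 20.25, 30.375, 45.5625]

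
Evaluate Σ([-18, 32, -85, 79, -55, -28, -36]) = -111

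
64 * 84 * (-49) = -263424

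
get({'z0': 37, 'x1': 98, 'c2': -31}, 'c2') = -31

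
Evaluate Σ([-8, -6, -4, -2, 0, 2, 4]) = -14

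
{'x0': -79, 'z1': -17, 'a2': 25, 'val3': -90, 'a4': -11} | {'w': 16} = {'x0': -79, 'z1': -17, 'a2': 25, 'val3': -90, 'a4': -11, 'w': 16}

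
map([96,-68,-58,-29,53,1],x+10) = 96+10=106, -68+10=-58, -58+10=-48, -29+10=-19, 53+10=63, 1+10=11
= [106, -58, -48, -19, 63, 11]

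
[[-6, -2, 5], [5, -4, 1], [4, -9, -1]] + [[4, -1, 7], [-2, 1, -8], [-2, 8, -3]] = [[-2, -3, 12], [3, -3, -7], [2, -1, -4]]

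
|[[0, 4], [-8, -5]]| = 32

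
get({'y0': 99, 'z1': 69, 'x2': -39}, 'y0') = 99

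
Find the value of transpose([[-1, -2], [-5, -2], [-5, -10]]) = [[-1, -5, -5], [-2, -2, -10]]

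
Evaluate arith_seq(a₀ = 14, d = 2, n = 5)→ [14, 16, 18, 20, 22]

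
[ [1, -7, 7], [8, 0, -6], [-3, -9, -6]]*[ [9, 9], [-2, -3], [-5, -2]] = C[0][0] = (1)*(9) + (-7)*(-2) + (7)*(-5) = -12
C[0][1] = (1)*(9) + (-7)*(-3) + (7)*(-2) = 16
C[1][0] = (8)*(9) + (0)*(-2) + (-6)*(-5) = 102
C[1][1] = (8)*(9) + (0)*(-3) + (-6)*(-2) = 84
C[2][0] = (-3)*(9) + (-9)*(-2) + (-6)*(-5) = 21
C[2][1] = (-3)*(9) + (-9)*(-3) + (-6)*(-2) = 12
= [[-12, 16], [102, 84], [21, 12]]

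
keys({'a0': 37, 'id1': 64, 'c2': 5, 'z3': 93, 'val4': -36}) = ['a0', 'id1', 'c2', 'z3', 'val4']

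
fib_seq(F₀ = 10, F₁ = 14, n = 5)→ F_2 = F_1 + F_0 = 24
F_3 = F_2 + F_1 = 38
F_4 = F_3 + F_2 = 62
= [10, 14, 24, 38, 62]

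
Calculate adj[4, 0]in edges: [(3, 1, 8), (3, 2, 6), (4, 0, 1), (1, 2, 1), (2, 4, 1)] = 1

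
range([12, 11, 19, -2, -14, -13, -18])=37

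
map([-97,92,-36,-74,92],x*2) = -97*2=-194, 92*2=184, -36*2=-72, -74*2=-148, 92*2=184
= [-194, 184, -72, -148, 184]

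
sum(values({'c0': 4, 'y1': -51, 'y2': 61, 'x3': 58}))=72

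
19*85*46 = 74290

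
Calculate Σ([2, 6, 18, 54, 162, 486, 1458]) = 2186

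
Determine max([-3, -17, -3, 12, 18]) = 18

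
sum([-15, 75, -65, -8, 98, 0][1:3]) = slice → [75, -65]
75 + (-65)
= 10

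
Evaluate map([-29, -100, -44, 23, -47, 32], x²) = (-29)²=841, (-100)²=10000, (-44)²=1936, (23)²=529, (-47)²=2209, (32)²=1024
= [841, 10000, 1936, 529, 2209, 1024]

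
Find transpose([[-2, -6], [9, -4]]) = [[-2, 9], [-6, -4]]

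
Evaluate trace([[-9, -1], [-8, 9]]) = diagonal: (-9) + 9
= 0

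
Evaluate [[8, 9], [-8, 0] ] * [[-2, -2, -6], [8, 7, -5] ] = [[56, 47, -93], [16, 16, 48]]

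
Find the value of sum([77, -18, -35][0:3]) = slice → [77, -18, -35]
77 + (-18) + (-35)
= 24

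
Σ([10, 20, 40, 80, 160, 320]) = 630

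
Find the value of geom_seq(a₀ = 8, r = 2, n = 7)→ [8, 16, 32, 64, 128, 256, 512]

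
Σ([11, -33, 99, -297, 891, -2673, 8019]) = 6017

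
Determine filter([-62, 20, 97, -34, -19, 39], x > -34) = [20, 97, -19, 39]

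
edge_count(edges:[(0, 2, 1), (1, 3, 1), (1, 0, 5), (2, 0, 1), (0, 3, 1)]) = 5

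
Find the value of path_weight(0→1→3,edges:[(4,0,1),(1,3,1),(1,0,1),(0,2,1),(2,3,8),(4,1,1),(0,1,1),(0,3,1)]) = 2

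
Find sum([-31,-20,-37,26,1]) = (-31) + (-20) + (-37) + 26 + 1
= -61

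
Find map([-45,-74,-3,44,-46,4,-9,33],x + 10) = -45+10=-35, -74+10=-64, -3+10=7, 44+10=54, -46+10=-36, 4+10=14, -9+10=1, 33+10=43
= [-35, -64, 7, 54, -36, 14, 1, 43]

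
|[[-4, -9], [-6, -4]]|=(-4)*(-4) - (-9)*(-6)
= -38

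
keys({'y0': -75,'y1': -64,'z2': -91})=['y0', 'y1', 'z2']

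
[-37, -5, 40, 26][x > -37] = [-5, 40, 26]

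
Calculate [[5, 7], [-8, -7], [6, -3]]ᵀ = [[5, -8, 6], [7, -7, -3]]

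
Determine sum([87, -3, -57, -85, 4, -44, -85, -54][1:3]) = slice → [-3, -57]
(-3) + (-57)
= -60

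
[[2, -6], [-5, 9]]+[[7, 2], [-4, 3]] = [[9, -4], [-9, 12]]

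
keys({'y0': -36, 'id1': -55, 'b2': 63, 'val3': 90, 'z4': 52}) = ['y0', 'id1', 'b2', 'val3', 'z4']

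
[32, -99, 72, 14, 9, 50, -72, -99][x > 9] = keep x where x > 9: 32✓, -99✗, 72✓, 14✓, 9✗, 50✓, -72✗, -99✗
= [32, 72, 14, 50]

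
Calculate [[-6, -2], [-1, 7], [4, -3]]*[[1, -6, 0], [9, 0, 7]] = [[-24, 36, -14], [62, 6, 49], [-23, -24, -21]]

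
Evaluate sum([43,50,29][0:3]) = slice → [43, 50, 29]
43 + 50 + 29
= 122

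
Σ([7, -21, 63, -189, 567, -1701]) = -1274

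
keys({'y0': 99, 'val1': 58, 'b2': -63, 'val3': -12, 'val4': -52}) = ['y0', 'val1', 'b2', 'val3', 'val4']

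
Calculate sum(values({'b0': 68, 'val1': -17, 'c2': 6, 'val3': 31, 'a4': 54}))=68 + (-17) + 6 + 31 + 54
= 142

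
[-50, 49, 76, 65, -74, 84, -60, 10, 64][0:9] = [-50, 49, 76, 65, -74, 84, -60, 10, 64]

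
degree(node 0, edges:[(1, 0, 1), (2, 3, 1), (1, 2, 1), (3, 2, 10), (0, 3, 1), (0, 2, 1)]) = incident: (1,0), (0,3), (0,2)
= 3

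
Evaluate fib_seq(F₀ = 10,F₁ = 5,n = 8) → [10, 5, 15, 20, 35, 55, 90, 145]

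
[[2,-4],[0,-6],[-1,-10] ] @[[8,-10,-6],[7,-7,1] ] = C[0][0] = (2)*(8) + (-4)*(7) = -12
C[0][1] = (2)*(-10) + (-4)*(-7) = 8
C[0][2] = (2)*(-6) + (-4)*(1) = -16
C[1][0] = (0)*(8) + (-6)*(7) = -42
C[1][1] = (0)*(-10) + (-6)*(-7) = 42
C[1][2] = (0)*(-6) + (-6)*(1) = -6
... (3 more cells)
= [[-12, 8, -16], [-42, 42, -6], [-78, 80, -4]]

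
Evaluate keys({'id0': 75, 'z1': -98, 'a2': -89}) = ['id0', 'z1', 'a2']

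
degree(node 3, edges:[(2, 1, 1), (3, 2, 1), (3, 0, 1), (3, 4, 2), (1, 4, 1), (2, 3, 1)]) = 4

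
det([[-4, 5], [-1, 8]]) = -27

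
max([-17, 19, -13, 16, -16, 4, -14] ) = 19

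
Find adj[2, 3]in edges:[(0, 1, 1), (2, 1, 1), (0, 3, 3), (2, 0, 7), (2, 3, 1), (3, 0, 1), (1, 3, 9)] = 1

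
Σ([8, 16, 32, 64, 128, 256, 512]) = 1016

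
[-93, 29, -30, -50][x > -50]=keep x where x > -50: -93✗, 29✓, -30✓, -50✗
= [29, -30]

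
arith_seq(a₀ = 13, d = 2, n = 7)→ [13, 15, 17, 19, 21, 23, 25]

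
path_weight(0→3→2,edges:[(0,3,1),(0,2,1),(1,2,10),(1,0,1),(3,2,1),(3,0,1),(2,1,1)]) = w(0→3)=1 + w(3→2)=1
= 2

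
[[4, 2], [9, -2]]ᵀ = [[4, 9], [2, -2]]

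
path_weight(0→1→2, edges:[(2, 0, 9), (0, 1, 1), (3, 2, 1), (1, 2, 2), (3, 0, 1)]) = w(0→1)=1 + w(1→2)=2
= 3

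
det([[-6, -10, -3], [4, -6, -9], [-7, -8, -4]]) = -280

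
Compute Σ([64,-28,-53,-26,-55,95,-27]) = 64 + (-28) + (-53) + (-26) + (-55) + 95 + (-27)
= -30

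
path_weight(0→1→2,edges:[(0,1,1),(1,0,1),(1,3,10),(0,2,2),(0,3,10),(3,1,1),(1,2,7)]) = 8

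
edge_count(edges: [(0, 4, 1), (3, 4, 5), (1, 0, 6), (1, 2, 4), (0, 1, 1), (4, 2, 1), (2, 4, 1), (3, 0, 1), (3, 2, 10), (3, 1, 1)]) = 10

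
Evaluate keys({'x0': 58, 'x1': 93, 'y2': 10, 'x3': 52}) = ['x0', 'x1', 'y2', 'x3']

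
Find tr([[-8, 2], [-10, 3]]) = -5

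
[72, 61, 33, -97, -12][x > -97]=keep x where x > -97: 72✓, 61✓, 33✓, -97✗, -12✓
= [72, 61, 33, -12]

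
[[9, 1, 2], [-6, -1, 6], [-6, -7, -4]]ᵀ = [[9, -6, -6], [1, -1, -7], [2, 6, -4]]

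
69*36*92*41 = 9369648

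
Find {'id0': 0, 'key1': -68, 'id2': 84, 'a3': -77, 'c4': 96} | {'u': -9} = {'id0': 0, 'key1': -68, 'id2': 84, 'a3': -77, 'c4': 96, 'u': -9}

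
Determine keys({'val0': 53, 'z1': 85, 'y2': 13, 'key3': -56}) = ['val0', 'z1', 'y2', 'key3']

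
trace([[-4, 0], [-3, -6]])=-10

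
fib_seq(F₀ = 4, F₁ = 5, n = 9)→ F_2 = F_1 + F_0 = 9
F_3 = F_2 + F_1 = 14
F_4 = F_3 + F_2 = 23
...
= [4, 5, 9, 14, 23, 37, 60, 97, 157]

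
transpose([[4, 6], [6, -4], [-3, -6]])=[[4, 6, -3], [6, -4, -6]]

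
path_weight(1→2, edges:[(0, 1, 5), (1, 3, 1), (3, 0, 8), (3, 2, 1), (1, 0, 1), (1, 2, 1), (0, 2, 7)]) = w(1→2)=1
= 1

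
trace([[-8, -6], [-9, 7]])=-1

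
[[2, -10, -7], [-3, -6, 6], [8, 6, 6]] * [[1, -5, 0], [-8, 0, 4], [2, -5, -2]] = C[0][0] = (2)*(1) + (-10)*(-8) + (-7)*(2) = 68
C[0][1] = (2)*(-5) + (-10)*(0) + (-7)*(-5) = 25
C[0][2] = (2)*(0) + (-10)*(4) + (-7)*(-2) = -26
C[1][0] = (-3)*(1) + (-6)*(-8) + (6)*(2) = 57
C[1][1] = (-3)*(-5) + (-6)*(0) + (6)*(-5) = -15
C[1][2] = (-3)*(0) + (-6)*(4) + (6)*(-2) = -36
... (3 more cells)
= [[68, 25, -26], [57, -15, -36], [-28, -70, 12]]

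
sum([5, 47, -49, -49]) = -46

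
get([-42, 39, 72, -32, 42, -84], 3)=-32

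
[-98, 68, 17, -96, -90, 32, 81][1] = 68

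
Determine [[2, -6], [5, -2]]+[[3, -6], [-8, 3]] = [[5, -12], [-3, 1]]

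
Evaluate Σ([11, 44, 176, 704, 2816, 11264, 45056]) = 60071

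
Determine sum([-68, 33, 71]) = 36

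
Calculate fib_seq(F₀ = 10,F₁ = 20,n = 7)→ [10, 20, 30, 50, 80, 130, 210]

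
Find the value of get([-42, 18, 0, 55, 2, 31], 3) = 55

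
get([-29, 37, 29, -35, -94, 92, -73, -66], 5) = 92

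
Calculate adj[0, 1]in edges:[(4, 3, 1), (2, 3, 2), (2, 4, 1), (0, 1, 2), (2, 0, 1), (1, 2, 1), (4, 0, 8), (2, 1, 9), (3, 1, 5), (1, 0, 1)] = 2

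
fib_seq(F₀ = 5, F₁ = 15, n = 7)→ [5, 15, 20, 35, 55, 90, 145]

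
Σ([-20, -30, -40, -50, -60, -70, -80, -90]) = (-20) + (-30) + (-40) + (-50) + (-60) + (-70) + (-80) + (-90)
= -440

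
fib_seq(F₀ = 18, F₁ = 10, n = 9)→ [18, 10, 28, 38, 66, 104, 170, 274, 444]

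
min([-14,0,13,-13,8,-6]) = -14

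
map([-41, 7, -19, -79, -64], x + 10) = [-31, 17, -9, -69, -54]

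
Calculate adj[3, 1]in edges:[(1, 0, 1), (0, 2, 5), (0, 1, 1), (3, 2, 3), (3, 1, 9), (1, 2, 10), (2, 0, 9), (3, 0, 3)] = 9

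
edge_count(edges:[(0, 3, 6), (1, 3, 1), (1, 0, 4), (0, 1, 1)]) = 4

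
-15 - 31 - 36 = -82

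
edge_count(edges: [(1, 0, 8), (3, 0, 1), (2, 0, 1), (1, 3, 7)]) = 4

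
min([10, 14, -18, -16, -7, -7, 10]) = -18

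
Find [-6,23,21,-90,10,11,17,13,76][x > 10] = keep x where x > 10: -6✗, 23✓, 21✓, -90✗, 10✗, 11✓, 17✓, 13✓, 76✓
= [23, 21, 11, 17, 13, 76]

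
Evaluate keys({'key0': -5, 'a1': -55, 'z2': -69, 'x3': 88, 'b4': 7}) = ['key0', 'a1', 'z2', 'x3', 'b4']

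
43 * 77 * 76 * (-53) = -13336708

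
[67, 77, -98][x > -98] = [67, 77]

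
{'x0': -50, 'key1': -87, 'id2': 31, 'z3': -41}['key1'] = -87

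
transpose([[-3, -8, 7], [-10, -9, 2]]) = [[-3, -10], [-8, -9], [7, 2]]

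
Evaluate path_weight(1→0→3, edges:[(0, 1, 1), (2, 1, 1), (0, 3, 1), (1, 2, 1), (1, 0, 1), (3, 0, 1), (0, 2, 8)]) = 2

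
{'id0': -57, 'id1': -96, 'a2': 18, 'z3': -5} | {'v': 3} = {'id0': -57, 'id1': -96, 'a2': 18, 'z3': -5, 'v': 3}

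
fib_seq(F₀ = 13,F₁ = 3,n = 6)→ F_2 = F_1 + F_0 = 16
F_3 = F_2 + F_1 = 19
F_4 = F_3 + F_2 = 35
...
= [13, 3, 16, 19, 35, 54]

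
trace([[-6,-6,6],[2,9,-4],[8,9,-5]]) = diagonal: (-6) + 9 + (-5)
= -2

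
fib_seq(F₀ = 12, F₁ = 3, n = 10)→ [12, 3, 15, 18, 33, 51, 84, 135, 219, 354]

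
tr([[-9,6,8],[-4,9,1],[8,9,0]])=0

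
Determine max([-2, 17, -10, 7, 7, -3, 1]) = 17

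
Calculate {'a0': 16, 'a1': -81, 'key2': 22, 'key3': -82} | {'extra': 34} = {'a0': 16, 'a1': -81, 'key2': 22, 'key3': -82, 'extra': 34}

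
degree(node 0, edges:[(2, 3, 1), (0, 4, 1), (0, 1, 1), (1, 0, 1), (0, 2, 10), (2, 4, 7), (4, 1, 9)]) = incident: (0,4), (0,1), (1,0), (0,2)
= 4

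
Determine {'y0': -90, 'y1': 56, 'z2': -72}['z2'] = -72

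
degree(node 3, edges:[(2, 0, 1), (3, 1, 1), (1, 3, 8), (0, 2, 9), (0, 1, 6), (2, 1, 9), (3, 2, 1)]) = incident: (3,1), (1,3), (3,2)
= 3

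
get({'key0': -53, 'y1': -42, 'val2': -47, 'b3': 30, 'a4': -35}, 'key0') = -53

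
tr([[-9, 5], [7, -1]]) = -10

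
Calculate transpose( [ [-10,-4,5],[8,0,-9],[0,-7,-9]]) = [[-10, 8, 0], [-4, 0, -7], [5, -9, -9]]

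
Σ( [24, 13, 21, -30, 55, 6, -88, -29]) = -28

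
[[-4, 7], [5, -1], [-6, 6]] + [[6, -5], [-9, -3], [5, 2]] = [[2, 2], [-4, -4], [-1, 8]]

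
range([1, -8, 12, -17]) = 29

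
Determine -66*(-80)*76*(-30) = -12038400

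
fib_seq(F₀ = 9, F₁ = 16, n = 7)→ F_2 = F_1 + F_0 = 25
F_3 = F_2 + F_1 = 41
F_4 = F_3 + F_2 = 66
...
= [9, 16, 25, 41, 66, 107, 173]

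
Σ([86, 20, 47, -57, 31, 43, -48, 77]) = 199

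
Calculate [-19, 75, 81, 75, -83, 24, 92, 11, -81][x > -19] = keep x where x > -19: -19✗, 75✓, 81✓, 75✓, -83✗, 24✓, 92✓, 11✓, -81✗
= [75, 81, 75, 24, 92, 11]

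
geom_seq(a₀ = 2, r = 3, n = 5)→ a_0 = 2*3^0 = 2
a_1 = 2*3^1 = 6
a_2 = 2*3^2 = 18
...
= [2, 6, 18, 54, 162]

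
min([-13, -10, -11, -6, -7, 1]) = -13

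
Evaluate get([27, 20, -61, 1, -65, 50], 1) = 20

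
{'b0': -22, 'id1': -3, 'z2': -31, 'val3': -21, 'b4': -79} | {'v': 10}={'b0': -22, 'id1': -3, 'z2': -31, 'val3': -21, 'b4': -79, 'v': 10}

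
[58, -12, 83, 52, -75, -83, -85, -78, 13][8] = 13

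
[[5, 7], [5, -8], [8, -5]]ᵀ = [[5, 5, 8], [7, -8, -5]]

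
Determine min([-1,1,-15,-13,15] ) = -15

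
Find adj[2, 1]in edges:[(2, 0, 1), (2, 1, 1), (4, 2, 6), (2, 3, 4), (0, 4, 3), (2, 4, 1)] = 1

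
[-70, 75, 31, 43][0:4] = [-70, 75, 31, 43]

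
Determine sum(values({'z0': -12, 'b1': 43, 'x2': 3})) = 34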